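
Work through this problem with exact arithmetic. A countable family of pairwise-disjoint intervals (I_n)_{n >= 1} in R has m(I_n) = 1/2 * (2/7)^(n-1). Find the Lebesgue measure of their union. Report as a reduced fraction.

By countable additivity of the Lebesgue measure on pairwise disjoint measurable sets,
  m(union_{n >= 1} I_n) = sum_{n >= 1} m(I_n) = sum_{n >= 1} a * r^(n-1),
  with a = 1/2 and r = 2/7.
Since 0 < r = 2/7 < 1, the geometric series converges:
  sum_{n >= 1} a * r^(n-1) = a / (1 - r).
  = 1/2 / (1 - 2/7)
  = 1/2 / (5/7)
  = 7/10.

7/10


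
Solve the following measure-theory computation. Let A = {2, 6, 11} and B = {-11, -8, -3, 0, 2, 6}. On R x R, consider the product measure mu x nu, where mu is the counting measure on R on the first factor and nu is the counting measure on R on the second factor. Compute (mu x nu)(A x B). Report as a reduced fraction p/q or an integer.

For a measurable rectangle A x B, the product measure satisfies
  (mu x nu)(A x B) = mu(A) * nu(B).
  mu(A) = 3.
  nu(B) = 6.
  (mu x nu)(A x B) = 3 * 6 = 18.

18


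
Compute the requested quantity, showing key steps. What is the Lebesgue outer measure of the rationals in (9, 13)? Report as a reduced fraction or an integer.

Q cap (9, 13) is countable; list its elements as q_1, q_2, ... . Fix eps > 0 and cover the k-th point by an interval of length eps * 2^(-k). The cover has total length eps * sum_{k>=1} 2^(-k) = eps, so by definition of outer measure m*(Q cap (9, 13)) <= eps. Since eps was arbitrary and m* >= 0, the outer measure is 0.

0


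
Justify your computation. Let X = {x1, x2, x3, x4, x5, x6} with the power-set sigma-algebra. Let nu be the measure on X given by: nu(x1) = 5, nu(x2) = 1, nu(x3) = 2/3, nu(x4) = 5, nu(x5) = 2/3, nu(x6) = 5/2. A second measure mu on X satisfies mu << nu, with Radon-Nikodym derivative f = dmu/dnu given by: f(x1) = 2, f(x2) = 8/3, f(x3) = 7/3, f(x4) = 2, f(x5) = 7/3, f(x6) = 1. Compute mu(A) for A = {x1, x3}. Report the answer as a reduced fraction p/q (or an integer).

By the defining property of the Radon-Nikodym derivative, for every measurable set A,
  mu(A) = integral_A f dnu.
Since nu is a discrete measure concentrated on the atoms of X, the integral over A reduces to the sum
  mu(A) = sum_{x in A} f(x) * nu({x}).
Computing each term:
  x1: f(x1) * nu(x1) = 2 * 5 = 10.
  x3: f(x3) * nu(x3) = 7/3 * 2/3 = 14/9.
Summing: mu(A) = 10 + 14/9 = 104/9.

104/9


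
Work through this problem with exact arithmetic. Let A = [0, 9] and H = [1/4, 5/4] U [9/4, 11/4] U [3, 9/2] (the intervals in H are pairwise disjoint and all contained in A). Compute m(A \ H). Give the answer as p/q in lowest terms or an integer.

The ambient interval has length m(A) = 9 - 0 = 9.
Since the holes are disjoint and sit inside A, by finite additivity
  m(H) = sum_i (b_i - a_i), and m(A \ H) = m(A) - m(H).
Computing the hole measures:
  m(H_1) = 5/4 - 1/4 = 1.
  m(H_2) = 11/4 - 9/4 = 1/2.
  m(H_3) = 9/2 - 3 = 3/2.
Summed: m(H) = 1 + 1/2 + 3/2 = 3.
So m(A \ H) = 9 - 3 = 6.

6


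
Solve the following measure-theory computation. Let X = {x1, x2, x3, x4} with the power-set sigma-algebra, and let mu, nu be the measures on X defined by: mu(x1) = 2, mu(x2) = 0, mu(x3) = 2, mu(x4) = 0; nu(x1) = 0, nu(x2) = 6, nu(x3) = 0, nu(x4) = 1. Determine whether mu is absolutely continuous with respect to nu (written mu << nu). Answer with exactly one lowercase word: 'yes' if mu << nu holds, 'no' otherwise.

mu << nu means: every nu-null measurable set is also mu-null; equivalently, for every atom x, if nu({x}) = 0 then mu({x}) = 0.
Checking each atom:
  x1: nu = 0, mu = 2 > 0 -> violates mu << nu.
  x2: nu = 6 > 0 -> no constraint.
  x3: nu = 0, mu = 2 > 0 -> violates mu << nu.
  x4: nu = 1 > 0 -> no constraint.
The atom(s) x1, x3 violate the condition (nu = 0 but mu > 0). Therefore mu is NOT absolutely continuous w.r.t. nu.

no


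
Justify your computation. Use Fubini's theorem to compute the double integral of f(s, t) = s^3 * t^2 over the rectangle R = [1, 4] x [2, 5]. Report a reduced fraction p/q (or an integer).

f(s, t) is a tensor product of a function of s and a function of t, and both factors are bounded continuous (hence Lebesgue integrable) on the rectangle, so Fubini's theorem applies:
  integral_R f d(m x m) = (integral_a1^b1 s^3 ds) * (integral_a2^b2 t^2 dt).
Inner integral in s: integral_{1}^{4} s^3 ds = (4^4 - 1^4)/4
  = 255/4.
Inner integral in t: integral_{2}^{5} t^2 dt = (5^3 - 2^3)/3
  = 39.
Product: (255/4) * (39) = 9945/4.

9945/4


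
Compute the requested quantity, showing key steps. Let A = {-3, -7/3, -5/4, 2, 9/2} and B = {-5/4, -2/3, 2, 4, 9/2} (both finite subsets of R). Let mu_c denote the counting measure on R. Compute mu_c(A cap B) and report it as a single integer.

Counting measure on a finite set equals cardinality. mu_c(A cap B) = |A cap B| (elements appearing in both).
Enumerating the elements of A that also lie in B gives 3 element(s).
So mu_c(A cap B) = 3.

3


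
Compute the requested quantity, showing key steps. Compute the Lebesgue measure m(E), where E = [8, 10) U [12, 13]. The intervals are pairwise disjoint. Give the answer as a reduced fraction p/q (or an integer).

For pairwise disjoint intervals, m(union_i I_i) = sum_i m(I_i),
and m is invariant under swapping open/closed endpoints (single points have measure 0).
So m(E) = sum_i (b_i - a_i).
  I_1 has length 10 - 8 = 2.
  I_2 has length 13 - 12 = 1.
Summing:
  m(E) = 2 + 1 = 3.

3


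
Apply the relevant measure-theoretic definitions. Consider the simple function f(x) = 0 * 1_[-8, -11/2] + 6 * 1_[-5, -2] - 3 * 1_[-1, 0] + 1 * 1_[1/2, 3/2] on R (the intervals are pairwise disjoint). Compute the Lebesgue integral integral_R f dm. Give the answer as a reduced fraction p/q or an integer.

For a simple function f = sum_i c_i * 1_{A_i} with disjoint A_i,
  integral f dm = sum_i c_i * m(A_i).
Lengths of the A_i:
  m(A_1) = -11/2 - (-8) = 5/2.
  m(A_2) = -2 - (-5) = 3.
  m(A_3) = 0 - (-1) = 1.
  m(A_4) = 3/2 - 1/2 = 1.
Contributions c_i * m(A_i):
  (0) * (5/2) = 0.
  (6) * (3) = 18.
  (-3) * (1) = -3.
  (1) * (1) = 1.
Total: 0 + 18 - 3 + 1 = 16.

16


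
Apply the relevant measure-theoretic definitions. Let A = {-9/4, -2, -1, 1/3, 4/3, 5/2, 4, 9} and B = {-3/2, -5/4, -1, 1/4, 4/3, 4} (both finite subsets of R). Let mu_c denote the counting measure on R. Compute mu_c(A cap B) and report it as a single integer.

Counting measure on a finite set equals cardinality. mu_c(A cap B) = |A cap B| (elements appearing in both).
Enumerating the elements of A that also lie in B gives 3 element(s).
So mu_c(A cap B) = 3.

3


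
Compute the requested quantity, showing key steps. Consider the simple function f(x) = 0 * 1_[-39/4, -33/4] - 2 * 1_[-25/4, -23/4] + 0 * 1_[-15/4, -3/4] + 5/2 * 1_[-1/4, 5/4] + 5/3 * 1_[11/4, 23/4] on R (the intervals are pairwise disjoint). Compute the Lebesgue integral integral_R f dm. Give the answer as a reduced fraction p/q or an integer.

For a simple function f = sum_i c_i * 1_{A_i} with disjoint A_i,
  integral f dm = sum_i c_i * m(A_i).
Lengths of the A_i:
  m(A_1) = -33/4 - (-39/4) = 3/2.
  m(A_2) = -23/4 - (-25/4) = 1/2.
  m(A_3) = -3/4 - (-15/4) = 3.
  m(A_4) = 5/4 - (-1/4) = 3/2.
  m(A_5) = 23/4 - 11/4 = 3.
Contributions c_i * m(A_i):
  (0) * (3/2) = 0.
  (-2) * (1/2) = -1.
  (0) * (3) = 0.
  (5/2) * (3/2) = 15/4.
  (5/3) * (3) = 5.
Total: 0 - 1 + 0 + 15/4 + 5 = 31/4.

31/4


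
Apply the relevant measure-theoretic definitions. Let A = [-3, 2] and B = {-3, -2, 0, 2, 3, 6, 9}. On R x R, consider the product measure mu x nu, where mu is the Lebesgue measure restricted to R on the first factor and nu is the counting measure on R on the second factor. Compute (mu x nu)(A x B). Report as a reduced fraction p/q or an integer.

For a measurable rectangle A x B, the product measure satisfies
  (mu x nu)(A x B) = mu(A) * nu(B).
  mu(A) = 5.
  nu(B) = 7.
  (mu x nu)(A x B) = 5 * 7 = 35.

35


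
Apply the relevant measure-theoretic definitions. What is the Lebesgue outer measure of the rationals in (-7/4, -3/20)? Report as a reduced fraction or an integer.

E = Q cap (-7/4, -3/20) is a subset of Q, which is countable. Enumerate Q = {q_1, q_2, ...}; for any eps > 0, cover q_k by the open interval (q_k - eps/2^(k+1), q_k + eps/2^(k+1)), of length eps/2^k. The total cover length is sum_{k>=1} eps/2^k = eps. Hence m*(E) <= m*(Q) <= eps for every eps > 0, and since outer measure is non-negative, m*(E) = 0.

0


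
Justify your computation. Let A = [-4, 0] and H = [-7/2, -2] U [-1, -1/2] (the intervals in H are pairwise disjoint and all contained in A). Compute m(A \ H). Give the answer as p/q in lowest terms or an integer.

The ambient interval has length m(A) = 0 - (-4) = 4.
Since the holes are disjoint and sit inside A, by finite additivity
  m(H) = sum_i (b_i - a_i), and m(A \ H) = m(A) - m(H).
Computing the hole measures:
  m(H_1) = -2 - (-7/2) = 3/2.
  m(H_2) = -1/2 - (-1) = 1/2.
Summed: m(H) = 3/2 + 1/2 = 2.
So m(A \ H) = 4 - 2 = 2.

2


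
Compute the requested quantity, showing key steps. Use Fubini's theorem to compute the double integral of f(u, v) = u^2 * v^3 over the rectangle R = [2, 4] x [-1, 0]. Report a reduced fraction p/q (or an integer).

f(u, v) is a tensor product of a function of u and a function of v, and both factors are bounded continuous (hence Lebesgue integrable) on the rectangle, so Fubini's theorem applies:
  integral_R f d(m x m) = (integral_a1^b1 u^2 du) * (integral_a2^b2 v^3 dv).
Inner integral in u: integral_{2}^{4} u^2 du = (4^3 - 2^3)/3
  = 56/3.
Inner integral in v: integral_{-1}^{0} v^3 dv = (0^4 - (-1)^4)/4
  = -1/4.
Product: (56/3) * (-1/4) = -14/3.

-14/3


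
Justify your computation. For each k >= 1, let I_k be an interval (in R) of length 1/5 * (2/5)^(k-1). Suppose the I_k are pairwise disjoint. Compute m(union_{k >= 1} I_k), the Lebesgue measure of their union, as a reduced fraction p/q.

By countable additivity of the Lebesgue measure on pairwise disjoint measurable sets,
  m(union_{k >= 1} I_k) = sum_{k >= 1} m(I_k) = sum_{k >= 1} a * r^(k-1),
  with a = 1/5 and r = 2/5.
Since 0 < r = 2/5 < 1, the geometric series converges:
  sum_{k >= 1} a * r^(k-1) = a / (1 - r).
  = 1/5 / (1 - 2/5)
  = 1/5 / (3/5)
  = 1/3.

1/3


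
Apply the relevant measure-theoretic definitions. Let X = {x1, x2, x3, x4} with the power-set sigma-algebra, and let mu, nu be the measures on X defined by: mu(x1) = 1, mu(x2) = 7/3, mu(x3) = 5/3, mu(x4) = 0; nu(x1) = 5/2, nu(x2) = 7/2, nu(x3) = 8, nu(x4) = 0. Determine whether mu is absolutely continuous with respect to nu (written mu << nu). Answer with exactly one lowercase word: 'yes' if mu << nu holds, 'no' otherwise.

mu << nu means: every nu-null measurable set is also mu-null; equivalently, for every atom x, if nu({x}) = 0 then mu({x}) = 0.
Checking each atom:
  x1: nu = 5/2 > 0 -> no constraint.
  x2: nu = 7/2 > 0 -> no constraint.
  x3: nu = 8 > 0 -> no constraint.
  x4: nu = 0, mu = 0 -> consistent with mu << nu.
No atom violates the condition. Therefore mu << nu.

yes


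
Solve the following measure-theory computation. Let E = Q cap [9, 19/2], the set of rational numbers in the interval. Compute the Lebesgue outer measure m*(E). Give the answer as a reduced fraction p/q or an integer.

The set Q cap [9, 19/2] is countable (a subset of the countable set Q). Lebesgue outer measure of any countable set is 0: each singleton {q} has m*({q}) = 0, and by countable subadditivity m*(union_k {q_k}) <= sum_k m*({q_k}) = sum_k 0 = 0. The reverse inequality m*(E) >= 0 is automatic. So m*(Q cap [9, 19/2]) = 0.

0


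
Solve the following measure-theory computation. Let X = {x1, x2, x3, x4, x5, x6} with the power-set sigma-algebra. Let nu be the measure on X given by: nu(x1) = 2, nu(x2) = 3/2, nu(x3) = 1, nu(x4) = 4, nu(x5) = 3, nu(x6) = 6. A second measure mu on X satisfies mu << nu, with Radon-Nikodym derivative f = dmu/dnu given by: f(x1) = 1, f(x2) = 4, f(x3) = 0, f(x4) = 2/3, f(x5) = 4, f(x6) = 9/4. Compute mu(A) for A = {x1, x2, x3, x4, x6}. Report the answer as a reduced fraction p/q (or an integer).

By the defining property of the Radon-Nikodym derivative, for every measurable set A,
  mu(A) = integral_A f dnu.
Since nu is a discrete measure concentrated on the atoms of X, the integral over A reduces to the sum
  mu(A) = sum_{x in A} f(x) * nu({x}).
Computing each term:
  x1: f(x1) * nu(x1) = 1 * 2 = 2.
  x2: f(x2) * nu(x2) = 4 * 3/2 = 6.
  x3: f(x3) * nu(x3) = 0 * 1 = 0.
  x4: f(x4) * nu(x4) = 2/3 * 4 = 8/3.
  x6: f(x6) * nu(x6) = 9/4 * 6 = 27/2.
Summing: mu(A) = 2 + 6 + 0 + 8/3 + 27/2 = 145/6.

145/6


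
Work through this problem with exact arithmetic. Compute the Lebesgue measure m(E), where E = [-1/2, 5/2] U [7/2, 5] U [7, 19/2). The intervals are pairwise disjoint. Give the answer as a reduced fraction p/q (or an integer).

For pairwise disjoint intervals, m(union_i I_i) = sum_i m(I_i),
and m is invariant under swapping open/closed endpoints (single points have measure 0).
So m(E) = sum_i (b_i - a_i).
  I_1 has length 5/2 - (-1/2) = 3.
  I_2 has length 5 - 7/2 = 3/2.
  I_3 has length 19/2 - 7 = 5/2.
Summing:
  m(E) = 3 + 3/2 + 5/2 = 7.

7


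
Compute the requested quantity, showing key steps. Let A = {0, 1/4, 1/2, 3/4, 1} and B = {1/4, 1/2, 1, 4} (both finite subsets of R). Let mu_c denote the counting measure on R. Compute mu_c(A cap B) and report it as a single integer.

Counting measure on a finite set equals cardinality. mu_c(A cap B) = |A cap B| (elements appearing in both).
Enumerating the elements of A that also lie in B gives 3 element(s).
So mu_c(A cap B) = 3.

3


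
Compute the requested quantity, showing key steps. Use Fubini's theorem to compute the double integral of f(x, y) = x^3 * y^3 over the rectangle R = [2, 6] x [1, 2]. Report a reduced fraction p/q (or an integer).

f(x, y) is a tensor product of a function of x and a function of y, and both factors are bounded continuous (hence Lebesgue integrable) on the rectangle, so Fubini's theorem applies:
  integral_R f d(m x m) = (integral_a1^b1 x^3 dx) * (integral_a2^b2 y^3 dy).
Inner integral in x: integral_{2}^{6} x^3 dx = (6^4 - 2^4)/4
  = 320.
Inner integral in y: integral_{1}^{2} y^3 dy = (2^4 - 1^4)/4
  = 15/4.
Product: (320) * (15/4) = 1200.

1200


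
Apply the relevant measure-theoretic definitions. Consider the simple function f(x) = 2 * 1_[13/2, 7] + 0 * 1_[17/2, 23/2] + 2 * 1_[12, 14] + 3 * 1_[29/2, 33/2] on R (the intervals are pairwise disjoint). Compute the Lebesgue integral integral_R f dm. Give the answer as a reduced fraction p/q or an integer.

For a simple function f = sum_i c_i * 1_{A_i} with disjoint A_i,
  integral f dm = sum_i c_i * m(A_i).
Lengths of the A_i:
  m(A_1) = 7 - 13/2 = 1/2.
  m(A_2) = 23/2 - 17/2 = 3.
  m(A_3) = 14 - 12 = 2.
  m(A_4) = 33/2 - 29/2 = 2.
Contributions c_i * m(A_i):
  (2) * (1/2) = 1.
  (0) * (3) = 0.
  (2) * (2) = 4.
  (3) * (2) = 6.
Total: 1 + 0 + 4 + 6 = 11.

11


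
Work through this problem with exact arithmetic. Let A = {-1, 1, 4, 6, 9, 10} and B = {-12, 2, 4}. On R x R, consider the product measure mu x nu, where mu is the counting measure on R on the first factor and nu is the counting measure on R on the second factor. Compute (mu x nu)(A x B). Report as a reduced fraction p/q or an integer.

For a measurable rectangle A x B, the product measure satisfies
  (mu x nu)(A x B) = mu(A) * nu(B).
  mu(A) = 6.
  nu(B) = 3.
  (mu x nu)(A x B) = 6 * 3 = 18.

18


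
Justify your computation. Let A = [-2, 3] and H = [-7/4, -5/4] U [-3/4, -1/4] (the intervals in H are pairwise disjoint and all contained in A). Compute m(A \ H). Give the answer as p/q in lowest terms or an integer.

The ambient interval has length m(A) = 3 - (-2) = 5.
Since the holes are disjoint and sit inside A, by finite additivity
  m(H) = sum_i (b_i - a_i), and m(A \ H) = m(A) - m(H).
Computing the hole measures:
  m(H_1) = -5/4 - (-7/4) = 1/2.
  m(H_2) = -1/4 - (-3/4) = 1/2.
Summed: m(H) = 1/2 + 1/2 = 1.
So m(A \ H) = 5 - 1 = 4.

4


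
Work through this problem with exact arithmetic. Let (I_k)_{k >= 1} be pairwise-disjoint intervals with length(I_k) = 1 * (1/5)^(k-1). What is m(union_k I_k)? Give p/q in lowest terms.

By countable additivity of the Lebesgue measure on pairwise disjoint measurable sets,
  m(union_{k >= 1} I_k) = sum_{k >= 1} m(I_k) = sum_{k >= 1} a * r^(k-1),
  with a = 1 and r = 1/5.
Since 0 < r = 1/5 < 1, the geometric series converges:
  sum_{k >= 1} a * r^(k-1) = a / (1 - r).
  = 1 / (1 - 1/5)
  = 1 / (4/5)
  = 5/4.

5/4


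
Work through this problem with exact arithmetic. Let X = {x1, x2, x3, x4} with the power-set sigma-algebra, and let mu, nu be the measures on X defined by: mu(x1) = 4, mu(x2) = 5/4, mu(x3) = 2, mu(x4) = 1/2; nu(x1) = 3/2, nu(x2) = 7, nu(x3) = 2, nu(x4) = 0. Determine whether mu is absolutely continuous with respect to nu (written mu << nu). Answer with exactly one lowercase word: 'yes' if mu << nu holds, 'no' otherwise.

mu << nu means: every nu-null measurable set is also mu-null; equivalently, for every atom x, if nu({x}) = 0 then mu({x}) = 0.
Checking each atom:
  x1: nu = 3/2 > 0 -> no constraint.
  x2: nu = 7 > 0 -> no constraint.
  x3: nu = 2 > 0 -> no constraint.
  x4: nu = 0, mu = 1/2 > 0 -> violates mu << nu.
The atom(s) x4 violate the condition (nu = 0 but mu > 0). Therefore mu is NOT absolutely continuous w.r.t. nu.

no


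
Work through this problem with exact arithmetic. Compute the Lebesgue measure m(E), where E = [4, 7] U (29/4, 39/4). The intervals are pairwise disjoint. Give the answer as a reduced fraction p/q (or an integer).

For pairwise disjoint intervals, m(union_i I_i) = sum_i m(I_i),
and m is invariant under swapping open/closed endpoints (single points have measure 0).
So m(E) = sum_i (b_i - a_i).
  I_1 has length 7 - 4 = 3.
  I_2 has length 39/4 - 29/4 = 5/2.
Summing:
  m(E) = 3 + 5/2 = 11/2.

11/2


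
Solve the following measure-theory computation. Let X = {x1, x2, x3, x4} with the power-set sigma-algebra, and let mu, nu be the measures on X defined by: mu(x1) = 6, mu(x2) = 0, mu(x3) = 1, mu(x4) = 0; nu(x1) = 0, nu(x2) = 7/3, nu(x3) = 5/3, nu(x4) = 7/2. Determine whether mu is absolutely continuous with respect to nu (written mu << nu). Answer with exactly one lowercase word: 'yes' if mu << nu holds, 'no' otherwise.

mu << nu means: every nu-null measurable set is also mu-null; equivalently, for every atom x, if nu({x}) = 0 then mu({x}) = 0.
Checking each atom:
  x1: nu = 0, mu = 6 > 0 -> violates mu << nu.
  x2: nu = 7/3 > 0 -> no constraint.
  x3: nu = 5/3 > 0 -> no constraint.
  x4: nu = 7/2 > 0 -> no constraint.
The atom(s) x1 violate the condition (nu = 0 but mu > 0). Therefore mu is NOT absolutely continuous w.r.t. nu.

no


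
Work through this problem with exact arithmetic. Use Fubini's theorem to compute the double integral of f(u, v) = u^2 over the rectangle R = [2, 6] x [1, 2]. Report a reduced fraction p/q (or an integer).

f(u, v) is a tensor product of a function of u and a function of v, and both factors are bounded continuous (hence Lebesgue integrable) on the rectangle, so Fubini's theorem applies:
  integral_R f d(m x m) = (integral_a1^b1 u^2 du) * (integral_a2^b2 1 dv).
Inner integral in u: integral_{2}^{6} u^2 du = (6^3 - 2^3)/3
  = 208/3.
Inner integral in v: integral_{1}^{2} 1 dv = (2^1 - 1^1)/1
  = 1.
Product: (208/3) * (1) = 208/3.

208/3


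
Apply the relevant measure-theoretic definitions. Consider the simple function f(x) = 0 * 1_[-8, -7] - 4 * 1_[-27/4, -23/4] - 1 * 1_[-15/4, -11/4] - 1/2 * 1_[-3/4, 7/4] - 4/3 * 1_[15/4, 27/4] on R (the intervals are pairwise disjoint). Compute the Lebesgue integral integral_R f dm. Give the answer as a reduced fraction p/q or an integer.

For a simple function f = sum_i c_i * 1_{A_i} with disjoint A_i,
  integral f dm = sum_i c_i * m(A_i).
Lengths of the A_i:
  m(A_1) = -7 - (-8) = 1.
  m(A_2) = -23/4 - (-27/4) = 1.
  m(A_3) = -11/4 - (-15/4) = 1.
  m(A_4) = 7/4 - (-3/4) = 5/2.
  m(A_5) = 27/4 - 15/4 = 3.
Contributions c_i * m(A_i):
  (0) * (1) = 0.
  (-4) * (1) = -4.
  (-1) * (1) = -1.
  (-1/2) * (5/2) = -5/4.
  (-4/3) * (3) = -4.
Total: 0 - 4 - 1 - 5/4 - 4 = -41/4.

-41/4


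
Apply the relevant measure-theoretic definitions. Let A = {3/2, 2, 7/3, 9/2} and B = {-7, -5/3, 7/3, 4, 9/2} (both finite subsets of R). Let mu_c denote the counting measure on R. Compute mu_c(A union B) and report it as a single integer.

Counting measure on a finite set equals cardinality. By inclusion-exclusion, |A union B| = |A| + |B| - |A cap B|.
|A| = 4, |B| = 5, |A cap B| = 2.
So mu_c(A union B) = 4 + 5 - 2 = 7.

7


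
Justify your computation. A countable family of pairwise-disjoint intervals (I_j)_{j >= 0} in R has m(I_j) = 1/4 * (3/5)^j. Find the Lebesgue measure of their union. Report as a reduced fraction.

By countable additivity of the Lebesgue measure on pairwise disjoint measurable sets,
  m(union_{j >= 0} I_j) = sum_{j >= 0} m(I_j) = sum_{j >= 0} a * r^j,
  with a = 1/4 and r = 3/5.
Since 0 < r = 3/5 < 1, the geometric series converges:
  sum_{j >= 0} a * r^j = a / (1 - r).
  = 1/4 / (1 - 3/5)
  = 1/4 / (2/5)
  = 5/8.

5/8


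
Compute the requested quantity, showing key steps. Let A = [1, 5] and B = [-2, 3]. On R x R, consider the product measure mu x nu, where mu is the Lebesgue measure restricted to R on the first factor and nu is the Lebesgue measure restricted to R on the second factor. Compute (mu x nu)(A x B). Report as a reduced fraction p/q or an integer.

For a measurable rectangle A x B, the product measure satisfies
  (mu x nu)(A x B) = mu(A) * nu(B).
  mu(A) = 4.
  nu(B) = 5.
  (mu x nu)(A x B) = 4 * 5 = 20.

20


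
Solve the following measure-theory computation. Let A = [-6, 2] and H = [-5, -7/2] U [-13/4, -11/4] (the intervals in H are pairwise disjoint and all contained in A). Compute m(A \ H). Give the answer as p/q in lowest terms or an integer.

The ambient interval has length m(A) = 2 - (-6) = 8.
Since the holes are disjoint and sit inside A, by finite additivity
  m(H) = sum_i (b_i - a_i), and m(A \ H) = m(A) - m(H).
Computing the hole measures:
  m(H_1) = -7/2 - (-5) = 3/2.
  m(H_2) = -11/4 - (-13/4) = 1/2.
Summed: m(H) = 3/2 + 1/2 = 2.
So m(A \ H) = 8 - 2 = 6.

6


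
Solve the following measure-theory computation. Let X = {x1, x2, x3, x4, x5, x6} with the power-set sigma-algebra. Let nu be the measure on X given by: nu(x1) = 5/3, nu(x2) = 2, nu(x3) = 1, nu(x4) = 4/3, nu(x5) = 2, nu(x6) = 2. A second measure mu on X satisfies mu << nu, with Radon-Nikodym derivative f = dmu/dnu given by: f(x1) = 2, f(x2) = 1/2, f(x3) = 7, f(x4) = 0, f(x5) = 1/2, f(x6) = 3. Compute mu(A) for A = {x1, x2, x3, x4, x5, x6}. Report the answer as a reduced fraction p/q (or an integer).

By the defining property of the Radon-Nikodym derivative, for every measurable set A,
  mu(A) = integral_A f dnu.
Since nu is a discrete measure concentrated on the atoms of X, the integral over A reduces to the sum
  mu(A) = sum_{x in A} f(x) * nu({x}).
Computing each term:
  x1: f(x1) * nu(x1) = 2 * 5/3 = 10/3.
  x2: f(x2) * nu(x2) = 1/2 * 2 = 1.
  x3: f(x3) * nu(x3) = 7 * 1 = 7.
  x4: f(x4) * nu(x4) = 0 * 4/3 = 0.
  x5: f(x5) * nu(x5) = 1/2 * 2 = 1.
  x6: f(x6) * nu(x6) = 3 * 2 = 6.
Summing: mu(A) = 10/3 + 1 + 7 + 0 + 1 + 6 = 55/3.

55/3


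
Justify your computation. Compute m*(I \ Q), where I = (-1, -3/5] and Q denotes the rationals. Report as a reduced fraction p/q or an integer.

The interval I = (-1, -3/5] has m(I) = -3/5 - (-1) = 2/5 (endpoints are measure-zero, so open/closed/half-open agree). Write I = (I cap Q) u (I \ Q). The rationals in I are countable, so m*(I cap Q) = 0 (cover each rational by intervals whose total length is arbitrarily small). By countable subadditivity m*(I) <= m*(I cap Q) + m*(I \ Q), hence m*(I \ Q) >= m(I) = 2/5. The reverse inequality m*(I \ Q) <= m*(I) = 2/5 is trivial since (I \ Q) is a subset of I. Therefore m*(I \ Q) = 2/5.

2/5


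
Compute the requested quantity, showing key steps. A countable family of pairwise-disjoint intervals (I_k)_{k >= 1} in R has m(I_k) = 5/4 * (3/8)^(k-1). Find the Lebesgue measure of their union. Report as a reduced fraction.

By countable additivity of the Lebesgue measure on pairwise disjoint measurable sets,
  m(union_{k >= 1} I_k) = sum_{k >= 1} m(I_k) = sum_{k >= 1} a * r^(k-1),
  with a = 5/4 and r = 3/8.
Since 0 < r = 3/8 < 1, the geometric series converges:
  sum_{k >= 1} a * r^(k-1) = a / (1 - r).
  = 5/4 / (1 - 3/8)
  = 5/4 / (5/8)
  = 2.

2


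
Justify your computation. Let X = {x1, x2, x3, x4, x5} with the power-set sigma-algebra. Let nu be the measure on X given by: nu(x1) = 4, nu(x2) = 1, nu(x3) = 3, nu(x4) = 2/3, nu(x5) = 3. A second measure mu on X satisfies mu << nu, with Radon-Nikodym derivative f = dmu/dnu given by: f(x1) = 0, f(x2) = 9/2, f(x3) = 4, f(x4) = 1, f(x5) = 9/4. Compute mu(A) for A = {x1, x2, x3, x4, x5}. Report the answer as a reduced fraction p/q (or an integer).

By the defining property of the Radon-Nikodym derivative, for every measurable set A,
  mu(A) = integral_A f dnu.
Since nu is a discrete measure concentrated on the atoms of X, the integral over A reduces to the sum
  mu(A) = sum_{x in A} f(x) * nu({x}).
Computing each term:
  x1: f(x1) * nu(x1) = 0 * 4 = 0.
  x2: f(x2) * nu(x2) = 9/2 * 1 = 9/2.
  x3: f(x3) * nu(x3) = 4 * 3 = 12.
  x4: f(x4) * nu(x4) = 1 * 2/3 = 2/3.
  x5: f(x5) * nu(x5) = 9/4 * 3 = 27/4.
Summing: mu(A) = 0 + 9/2 + 12 + 2/3 + 27/4 = 287/12.

287/12


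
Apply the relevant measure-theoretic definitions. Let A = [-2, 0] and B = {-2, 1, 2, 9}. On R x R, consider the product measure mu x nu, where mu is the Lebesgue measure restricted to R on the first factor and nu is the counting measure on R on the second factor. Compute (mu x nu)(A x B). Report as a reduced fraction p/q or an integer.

For a measurable rectangle A x B, the product measure satisfies
  (mu x nu)(A x B) = mu(A) * nu(B).
  mu(A) = 2.
  nu(B) = 4.
  (mu x nu)(A x B) = 2 * 4 = 8.

8


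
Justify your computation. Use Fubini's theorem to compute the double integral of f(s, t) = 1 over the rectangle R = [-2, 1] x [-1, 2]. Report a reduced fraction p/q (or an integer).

f(s, t) is a tensor product of a function of s and a function of t, and both factors are bounded continuous (hence Lebesgue integrable) on the rectangle, so Fubini's theorem applies:
  integral_R f d(m x m) = (integral_a1^b1 1 ds) * (integral_a2^b2 1 dt).
Inner integral in s: integral_{-2}^{1} 1 ds = (1^1 - (-2)^1)/1
  = 3.
Inner integral in t: integral_{-1}^{2} 1 dt = (2^1 - (-1)^1)/1
  = 3.
Product: (3) * (3) = 9.

9


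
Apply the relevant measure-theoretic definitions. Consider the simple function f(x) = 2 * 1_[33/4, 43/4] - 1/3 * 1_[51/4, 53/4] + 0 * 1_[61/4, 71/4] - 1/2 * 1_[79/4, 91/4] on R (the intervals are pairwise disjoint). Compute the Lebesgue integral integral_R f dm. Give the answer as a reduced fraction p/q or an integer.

For a simple function f = sum_i c_i * 1_{A_i} with disjoint A_i,
  integral f dm = sum_i c_i * m(A_i).
Lengths of the A_i:
  m(A_1) = 43/4 - 33/4 = 5/2.
  m(A_2) = 53/4 - 51/4 = 1/2.
  m(A_3) = 71/4 - 61/4 = 5/2.
  m(A_4) = 91/4 - 79/4 = 3.
Contributions c_i * m(A_i):
  (2) * (5/2) = 5.
  (-1/3) * (1/2) = -1/6.
  (0) * (5/2) = 0.
  (-1/2) * (3) = -3/2.
Total: 5 - 1/6 + 0 - 3/2 = 10/3.

10/3


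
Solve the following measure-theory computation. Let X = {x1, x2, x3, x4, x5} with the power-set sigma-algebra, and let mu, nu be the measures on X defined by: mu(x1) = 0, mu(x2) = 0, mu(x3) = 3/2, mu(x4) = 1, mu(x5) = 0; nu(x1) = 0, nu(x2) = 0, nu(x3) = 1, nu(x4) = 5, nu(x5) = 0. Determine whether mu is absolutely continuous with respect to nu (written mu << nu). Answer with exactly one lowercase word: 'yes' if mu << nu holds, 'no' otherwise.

mu << nu means: every nu-null measurable set is also mu-null; equivalently, for every atom x, if nu({x}) = 0 then mu({x}) = 0.
Checking each atom:
  x1: nu = 0, mu = 0 -> consistent with mu << nu.
  x2: nu = 0, mu = 0 -> consistent with mu << nu.
  x3: nu = 1 > 0 -> no constraint.
  x4: nu = 5 > 0 -> no constraint.
  x5: nu = 0, mu = 0 -> consistent with mu << nu.
No atom violates the condition. Therefore mu << nu.

yes


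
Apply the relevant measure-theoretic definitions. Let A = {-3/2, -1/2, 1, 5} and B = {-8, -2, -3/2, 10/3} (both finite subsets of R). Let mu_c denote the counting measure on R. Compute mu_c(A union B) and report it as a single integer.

Counting measure on a finite set equals cardinality. By inclusion-exclusion, |A union B| = |A| + |B| - |A cap B|.
|A| = 4, |B| = 4, |A cap B| = 1.
So mu_c(A union B) = 4 + 4 - 1 = 7.

7


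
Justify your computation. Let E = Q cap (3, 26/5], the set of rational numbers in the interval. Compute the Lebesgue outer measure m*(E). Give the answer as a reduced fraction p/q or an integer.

The set Q cap (3, 26/5] is countable (a subset of the countable set Q). Lebesgue outer measure of any countable set is 0: each singleton {q} has m*({q}) = 0, and by countable subadditivity m*(union_k {q_k}) <= sum_k m*({q_k}) = sum_k 0 = 0. The reverse inequality m*(E) >= 0 is automatic. So m*(Q cap (3, 26/5]) = 0.

0


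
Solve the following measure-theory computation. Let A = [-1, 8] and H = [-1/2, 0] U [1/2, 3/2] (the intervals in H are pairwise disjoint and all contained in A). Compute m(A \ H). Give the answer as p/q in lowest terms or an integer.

The ambient interval has length m(A) = 8 - (-1) = 9.
Since the holes are disjoint and sit inside A, by finite additivity
  m(H) = sum_i (b_i - a_i), and m(A \ H) = m(A) - m(H).
Computing the hole measures:
  m(H_1) = 0 - (-1/2) = 1/2.
  m(H_2) = 3/2 - 1/2 = 1.
Summed: m(H) = 1/2 + 1 = 3/2.
So m(A \ H) = 9 - 3/2 = 15/2.

15/2


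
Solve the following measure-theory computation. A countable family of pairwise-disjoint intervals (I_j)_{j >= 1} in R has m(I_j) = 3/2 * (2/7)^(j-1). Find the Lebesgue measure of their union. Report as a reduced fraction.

By countable additivity of the Lebesgue measure on pairwise disjoint measurable sets,
  m(union_{j >= 1} I_j) = sum_{j >= 1} m(I_j) = sum_{j >= 1} a * r^(j-1),
  with a = 3/2 and r = 2/7.
Since 0 < r = 2/7 < 1, the geometric series converges:
  sum_{j >= 1} a * r^(j-1) = a / (1 - r).
  = 3/2 / (1 - 2/7)
  = 3/2 / (5/7)
  = 21/10.

21/10


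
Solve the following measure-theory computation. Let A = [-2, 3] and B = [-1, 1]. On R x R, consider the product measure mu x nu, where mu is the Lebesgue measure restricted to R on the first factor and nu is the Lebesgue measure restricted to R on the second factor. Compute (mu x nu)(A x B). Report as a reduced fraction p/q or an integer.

For a measurable rectangle A x B, the product measure satisfies
  (mu x nu)(A x B) = mu(A) * nu(B).
  mu(A) = 5.
  nu(B) = 2.
  (mu x nu)(A x B) = 5 * 2 = 10.

10


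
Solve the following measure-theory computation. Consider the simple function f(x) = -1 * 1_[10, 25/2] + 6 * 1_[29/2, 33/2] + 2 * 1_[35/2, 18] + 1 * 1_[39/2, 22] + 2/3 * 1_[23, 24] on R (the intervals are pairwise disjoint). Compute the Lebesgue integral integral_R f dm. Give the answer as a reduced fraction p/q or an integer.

For a simple function f = sum_i c_i * 1_{A_i} with disjoint A_i,
  integral f dm = sum_i c_i * m(A_i).
Lengths of the A_i:
  m(A_1) = 25/2 - 10 = 5/2.
  m(A_2) = 33/2 - 29/2 = 2.
  m(A_3) = 18 - 35/2 = 1/2.
  m(A_4) = 22 - 39/2 = 5/2.
  m(A_5) = 24 - 23 = 1.
Contributions c_i * m(A_i):
  (-1) * (5/2) = -5/2.
  (6) * (2) = 12.
  (2) * (1/2) = 1.
  (1) * (5/2) = 5/2.
  (2/3) * (1) = 2/3.
Total: -5/2 + 12 + 1 + 5/2 + 2/3 = 41/3.

41/3


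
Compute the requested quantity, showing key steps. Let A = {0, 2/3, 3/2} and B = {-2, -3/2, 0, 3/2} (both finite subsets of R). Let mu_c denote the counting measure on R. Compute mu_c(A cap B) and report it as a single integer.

Counting measure on a finite set equals cardinality. mu_c(A cap B) = |A cap B| (elements appearing in both).
Enumerating the elements of A that also lie in B gives 2 element(s).
So mu_c(A cap B) = 2.

2


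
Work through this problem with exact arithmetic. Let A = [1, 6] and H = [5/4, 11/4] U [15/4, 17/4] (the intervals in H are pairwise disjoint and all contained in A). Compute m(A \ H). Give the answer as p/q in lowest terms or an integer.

The ambient interval has length m(A) = 6 - 1 = 5.
Since the holes are disjoint and sit inside A, by finite additivity
  m(H) = sum_i (b_i - a_i), and m(A \ H) = m(A) - m(H).
Computing the hole measures:
  m(H_1) = 11/4 - 5/4 = 3/2.
  m(H_2) = 17/4 - 15/4 = 1/2.
Summed: m(H) = 3/2 + 1/2 = 2.
So m(A \ H) = 5 - 2 = 3.

3


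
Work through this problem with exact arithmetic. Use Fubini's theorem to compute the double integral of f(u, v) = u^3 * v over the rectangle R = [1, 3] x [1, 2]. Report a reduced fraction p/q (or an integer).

f(u, v) is a tensor product of a function of u and a function of v, and both factors are bounded continuous (hence Lebesgue integrable) on the rectangle, so Fubini's theorem applies:
  integral_R f d(m x m) = (integral_a1^b1 u^3 du) * (integral_a2^b2 v dv).
Inner integral in u: integral_{1}^{3} u^3 du = (3^4 - 1^4)/4
  = 20.
Inner integral in v: integral_{1}^{2} v dv = (2^2 - 1^2)/2
  = 3/2.
Product: (20) * (3/2) = 30.

30


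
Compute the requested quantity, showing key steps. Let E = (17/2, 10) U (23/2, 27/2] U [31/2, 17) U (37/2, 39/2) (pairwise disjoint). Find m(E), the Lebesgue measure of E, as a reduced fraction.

For pairwise disjoint intervals, m(union_i I_i) = sum_i m(I_i),
and m is invariant under swapping open/closed endpoints (single points have measure 0).
So m(E) = sum_i (b_i - a_i).
  I_1 has length 10 - 17/2 = 3/2.
  I_2 has length 27/2 - 23/2 = 2.
  I_3 has length 17 - 31/2 = 3/2.
  I_4 has length 39/2 - 37/2 = 1.
Summing:
  m(E) = 3/2 + 2 + 3/2 + 1 = 6.

6


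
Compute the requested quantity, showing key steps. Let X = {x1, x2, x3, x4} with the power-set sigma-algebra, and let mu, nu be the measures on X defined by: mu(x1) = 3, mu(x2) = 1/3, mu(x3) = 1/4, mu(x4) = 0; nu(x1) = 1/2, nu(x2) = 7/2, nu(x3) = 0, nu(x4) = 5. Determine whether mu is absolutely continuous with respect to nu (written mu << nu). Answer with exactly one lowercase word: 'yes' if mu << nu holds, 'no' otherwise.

mu << nu means: every nu-null measurable set is also mu-null; equivalently, for every atom x, if nu({x}) = 0 then mu({x}) = 0.
Checking each atom:
  x1: nu = 1/2 > 0 -> no constraint.
  x2: nu = 7/2 > 0 -> no constraint.
  x3: nu = 0, mu = 1/4 > 0 -> violates mu << nu.
  x4: nu = 5 > 0 -> no constraint.
The atom(s) x3 violate the condition (nu = 0 but mu > 0). Therefore mu is NOT absolutely continuous w.r.t. nu.

no


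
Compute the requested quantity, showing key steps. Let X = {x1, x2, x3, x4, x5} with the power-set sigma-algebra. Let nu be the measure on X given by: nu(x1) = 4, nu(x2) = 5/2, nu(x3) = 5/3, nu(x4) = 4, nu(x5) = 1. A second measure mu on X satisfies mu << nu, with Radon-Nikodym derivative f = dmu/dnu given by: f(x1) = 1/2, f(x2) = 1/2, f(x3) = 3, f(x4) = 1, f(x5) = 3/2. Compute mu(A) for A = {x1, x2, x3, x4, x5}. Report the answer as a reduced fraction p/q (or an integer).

By the defining property of the Radon-Nikodym derivative, for every measurable set A,
  mu(A) = integral_A f dnu.
Since nu is a discrete measure concentrated on the atoms of X, the integral over A reduces to the sum
  mu(A) = sum_{x in A} f(x) * nu({x}).
Computing each term:
  x1: f(x1) * nu(x1) = 1/2 * 4 = 2.
  x2: f(x2) * nu(x2) = 1/2 * 5/2 = 5/4.
  x3: f(x3) * nu(x3) = 3 * 5/3 = 5.
  x4: f(x4) * nu(x4) = 1 * 4 = 4.
  x5: f(x5) * nu(x5) = 3/2 * 1 = 3/2.
Summing: mu(A) = 2 + 5/4 + 5 + 4 + 3/2 = 55/4.

55/4


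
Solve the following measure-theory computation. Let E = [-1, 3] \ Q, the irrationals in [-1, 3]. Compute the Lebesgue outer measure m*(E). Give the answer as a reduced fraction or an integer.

The interval I = [-1, 3] has m(I) = 3 - (-1) = 4 (endpoints are measure-zero, so open/closed/half-open agree). Write I = (I cap Q) u (I \ Q). The rationals in I are countable, so m*(I cap Q) = 0 (cover each rational by intervals whose total length is arbitrarily small). By countable subadditivity m*(I) <= m*(I cap Q) + m*(I \ Q), hence m*(I \ Q) >= m(I) = 4. The reverse inequality m*(I \ Q) <= m*(I) = 4 is trivial since (I \ Q) is a subset of I. Therefore m*(I \ Q) = 4.

4


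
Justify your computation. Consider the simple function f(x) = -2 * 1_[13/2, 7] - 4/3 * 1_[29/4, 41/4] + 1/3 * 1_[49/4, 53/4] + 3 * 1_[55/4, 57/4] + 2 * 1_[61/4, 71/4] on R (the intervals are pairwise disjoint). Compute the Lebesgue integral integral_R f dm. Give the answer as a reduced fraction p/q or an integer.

For a simple function f = sum_i c_i * 1_{A_i} with disjoint A_i,
  integral f dm = sum_i c_i * m(A_i).
Lengths of the A_i:
  m(A_1) = 7 - 13/2 = 1/2.
  m(A_2) = 41/4 - 29/4 = 3.
  m(A_3) = 53/4 - 49/4 = 1.
  m(A_4) = 57/4 - 55/4 = 1/2.
  m(A_5) = 71/4 - 61/4 = 5/2.
Contributions c_i * m(A_i):
  (-2) * (1/2) = -1.
  (-4/3) * (3) = -4.
  (1/3) * (1) = 1/3.
  (3) * (1/2) = 3/2.
  (2) * (5/2) = 5.
Total: -1 - 4 + 1/3 + 3/2 + 5 = 11/6.

11/6


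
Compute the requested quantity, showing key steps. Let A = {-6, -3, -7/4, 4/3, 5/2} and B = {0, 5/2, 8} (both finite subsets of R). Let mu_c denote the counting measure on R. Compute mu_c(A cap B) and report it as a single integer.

Counting measure on a finite set equals cardinality. mu_c(A cap B) = |A cap B| (elements appearing in both).
Enumerating the elements of A that also lie in B gives 1 element(s).
So mu_c(A cap B) = 1.

1


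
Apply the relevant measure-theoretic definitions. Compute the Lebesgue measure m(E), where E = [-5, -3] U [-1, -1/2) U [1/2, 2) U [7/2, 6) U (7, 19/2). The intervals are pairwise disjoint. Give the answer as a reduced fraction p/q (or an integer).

For pairwise disjoint intervals, m(union_i I_i) = sum_i m(I_i),
and m is invariant under swapping open/closed endpoints (single points have measure 0).
So m(E) = sum_i (b_i - a_i).
  I_1 has length -3 - (-5) = 2.
  I_2 has length -1/2 - (-1) = 1/2.
  I_3 has length 2 - 1/2 = 3/2.
  I_4 has length 6 - 7/2 = 5/2.
  I_5 has length 19/2 - 7 = 5/2.
Summing:
  m(E) = 2 + 1/2 + 3/2 + 5/2 + 5/2 = 9.

9


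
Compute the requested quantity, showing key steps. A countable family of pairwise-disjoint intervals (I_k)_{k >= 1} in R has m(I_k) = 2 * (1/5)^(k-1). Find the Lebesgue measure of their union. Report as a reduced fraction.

By countable additivity of the Lebesgue measure on pairwise disjoint measurable sets,
  m(union_{k >= 1} I_k) = sum_{k >= 1} m(I_k) = sum_{k >= 1} a * r^(k-1),
  with a = 2 and r = 1/5.
Since 0 < r = 1/5 < 1, the geometric series converges:
  sum_{k >= 1} a * r^(k-1) = a / (1 - r).
  = 2 / (1 - 1/5)
  = 2 / (4/5)
  = 5/2.

5/2


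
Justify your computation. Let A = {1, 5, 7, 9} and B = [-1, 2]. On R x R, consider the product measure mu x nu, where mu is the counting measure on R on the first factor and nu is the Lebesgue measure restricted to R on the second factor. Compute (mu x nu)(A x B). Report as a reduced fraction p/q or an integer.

For a measurable rectangle A x B, the product measure satisfies
  (mu x nu)(A x B) = mu(A) * nu(B).
  mu(A) = 4.
  nu(B) = 3.
  (mu x nu)(A x B) = 4 * 3 = 12.

12


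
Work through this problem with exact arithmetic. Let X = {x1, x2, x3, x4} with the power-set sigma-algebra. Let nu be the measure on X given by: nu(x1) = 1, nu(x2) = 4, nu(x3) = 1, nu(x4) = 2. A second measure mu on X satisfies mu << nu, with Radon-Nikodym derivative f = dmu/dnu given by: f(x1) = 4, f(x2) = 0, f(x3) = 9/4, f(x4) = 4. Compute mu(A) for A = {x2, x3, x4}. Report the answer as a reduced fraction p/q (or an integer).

By the defining property of the Radon-Nikodym derivative, for every measurable set A,
  mu(A) = integral_A f dnu.
Since nu is a discrete measure concentrated on the atoms of X, the integral over A reduces to the sum
  mu(A) = sum_{x in A} f(x) * nu({x}).
Computing each term:
  x2: f(x2) * nu(x2) = 0 * 4 = 0.
  x3: f(x3) * nu(x3) = 9/4 * 1 = 9/4.
  x4: f(x4) * nu(x4) = 4 * 2 = 8.
Summing: mu(A) = 0 + 9/4 + 8 = 41/4.

41/4


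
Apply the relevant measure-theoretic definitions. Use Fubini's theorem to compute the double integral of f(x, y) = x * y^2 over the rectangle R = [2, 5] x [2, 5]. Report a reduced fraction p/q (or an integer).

f(x, y) is a tensor product of a function of x and a function of y, and both factors are bounded continuous (hence Lebesgue integrable) on the rectangle, so Fubini's theorem applies:
  integral_R f d(m x m) = (integral_a1^b1 x dx) * (integral_a2^b2 y^2 dy).
Inner integral in x: integral_{2}^{5} x dx = (5^2 - 2^2)/2
  = 21/2.
Inner integral in y: integral_{2}^{5} y^2 dy = (5^3 - 2^3)/3
  = 39.
Product: (21/2) * (39) = 819/2.

819/2
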